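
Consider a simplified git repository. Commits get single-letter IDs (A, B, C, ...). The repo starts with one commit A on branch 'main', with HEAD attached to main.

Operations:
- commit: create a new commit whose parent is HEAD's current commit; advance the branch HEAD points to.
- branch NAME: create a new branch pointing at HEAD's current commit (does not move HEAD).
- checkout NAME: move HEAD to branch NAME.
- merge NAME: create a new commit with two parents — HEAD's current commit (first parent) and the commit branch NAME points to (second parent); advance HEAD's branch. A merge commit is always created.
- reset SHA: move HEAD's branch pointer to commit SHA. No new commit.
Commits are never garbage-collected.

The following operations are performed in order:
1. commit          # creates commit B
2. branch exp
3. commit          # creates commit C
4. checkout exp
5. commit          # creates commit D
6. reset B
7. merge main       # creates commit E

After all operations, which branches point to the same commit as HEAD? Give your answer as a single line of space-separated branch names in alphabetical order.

After op 1 (commit): HEAD=main@B [main=B]
After op 2 (branch): HEAD=main@B [exp=B main=B]
After op 3 (commit): HEAD=main@C [exp=B main=C]
After op 4 (checkout): HEAD=exp@B [exp=B main=C]
After op 5 (commit): HEAD=exp@D [exp=D main=C]
After op 6 (reset): HEAD=exp@B [exp=B main=C]
After op 7 (merge): HEAD=exp@E [exp=E main=C]

Answer: exp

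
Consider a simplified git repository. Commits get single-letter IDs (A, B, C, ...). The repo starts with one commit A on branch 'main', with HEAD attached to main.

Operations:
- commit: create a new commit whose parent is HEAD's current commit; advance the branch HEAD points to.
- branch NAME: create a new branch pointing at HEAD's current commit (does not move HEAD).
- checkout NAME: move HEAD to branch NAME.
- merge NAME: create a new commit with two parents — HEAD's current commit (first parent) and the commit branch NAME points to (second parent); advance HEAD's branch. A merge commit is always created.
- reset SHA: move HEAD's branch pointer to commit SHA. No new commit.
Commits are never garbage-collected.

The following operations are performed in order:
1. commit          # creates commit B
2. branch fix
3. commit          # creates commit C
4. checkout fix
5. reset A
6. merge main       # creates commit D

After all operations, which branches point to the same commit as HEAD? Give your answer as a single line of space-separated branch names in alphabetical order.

After op 1 (commit): HEAD=main@B [main=B]
After op 2 (branch): HEAD=main@B [fix=B main=B]
After op 3 (commit): HEAD=main@C [fix=B main=C]
After op 4 (checkout): HEAD=fix@B [fix=B main=C]
After op 5 (reset): HEAD=fix@A [fix=A main=C]
After op 6 (merge): HEAD=fix@D [fix=D main=C]

Answer: fix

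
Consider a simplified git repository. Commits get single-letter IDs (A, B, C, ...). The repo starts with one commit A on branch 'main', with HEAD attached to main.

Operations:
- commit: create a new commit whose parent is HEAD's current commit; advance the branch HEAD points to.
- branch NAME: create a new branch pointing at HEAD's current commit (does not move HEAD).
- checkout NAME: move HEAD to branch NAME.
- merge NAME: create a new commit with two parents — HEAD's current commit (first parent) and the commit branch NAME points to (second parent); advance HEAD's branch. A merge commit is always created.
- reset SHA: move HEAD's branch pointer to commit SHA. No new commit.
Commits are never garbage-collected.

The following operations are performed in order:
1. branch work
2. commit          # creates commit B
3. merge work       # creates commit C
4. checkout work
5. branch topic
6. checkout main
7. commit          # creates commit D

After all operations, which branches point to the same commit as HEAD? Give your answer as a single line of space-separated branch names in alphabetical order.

Answer: main

Derivation:
After op 1 (branch): HEAD=main@A [main=A work=A]
After op 2 (commit): HEAD=main@B [main=B work=A]
After op 3 (merge): HEAD=main@C [main=C work=A]
After op 4 (checkout): HEAD=work@A [main=C work=A]
After op 5 (branch): HEAD=work@A [main=C topic=A work=A]
After op 6 (checkout): HEAD=main@C [main=C topic=A work=A]
After op 7 (commit): HEAD=main@D [main=D topic=A work=A]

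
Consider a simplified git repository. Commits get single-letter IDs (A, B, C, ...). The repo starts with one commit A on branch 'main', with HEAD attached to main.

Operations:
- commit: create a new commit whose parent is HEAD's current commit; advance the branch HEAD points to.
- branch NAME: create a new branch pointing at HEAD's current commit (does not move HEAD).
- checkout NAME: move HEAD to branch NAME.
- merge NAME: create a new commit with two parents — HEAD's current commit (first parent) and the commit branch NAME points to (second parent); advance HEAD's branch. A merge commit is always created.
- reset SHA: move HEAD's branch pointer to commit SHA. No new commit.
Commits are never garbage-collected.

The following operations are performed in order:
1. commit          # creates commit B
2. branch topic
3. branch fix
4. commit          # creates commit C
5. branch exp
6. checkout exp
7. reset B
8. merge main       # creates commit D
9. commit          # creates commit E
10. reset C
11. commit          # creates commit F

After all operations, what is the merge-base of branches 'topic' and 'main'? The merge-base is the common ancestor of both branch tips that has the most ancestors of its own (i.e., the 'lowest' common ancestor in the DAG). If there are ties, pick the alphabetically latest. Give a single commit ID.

Answer: B

Derivation:
After op 1 (commit): HEAD=main@B [main=B]
After op 2 (branch): HEAD=main@B [main=B topic=B]
After op 3 (branch): HEAD=main@B [fix=B main=B topic=B]
After op 4 (commit): HEAD=main@C [fix=B main=C topic=B]
After op 5 (branch): HEAD=main@C [exp=C fix=B main=C topic=B]
After op 6 (checkout): HEAD=exp@C [exp=C fix=B main=C topic=B]
After op 7 (reset): HEAD=exp@B [exp=B fix=B main=C topic=B]
After op 8 (merge): HEAD=exp@D [exp=D fix=B main=C topic=B]
After op 9 (commit): HEAD=exp@E [exp=E fix=B main=C topic=B]
After op 10 (reset): HEAD=exp@C [exp=C fix=B main=C topic=B]
After op 11 (commit): HEAD=exp@F [exp=F fix=B main=C topic=B]
ancestors(topic=B): ['A', 'B']
ancestors(main=C): ['A', 'B', 'C']
common: ['A', 'B']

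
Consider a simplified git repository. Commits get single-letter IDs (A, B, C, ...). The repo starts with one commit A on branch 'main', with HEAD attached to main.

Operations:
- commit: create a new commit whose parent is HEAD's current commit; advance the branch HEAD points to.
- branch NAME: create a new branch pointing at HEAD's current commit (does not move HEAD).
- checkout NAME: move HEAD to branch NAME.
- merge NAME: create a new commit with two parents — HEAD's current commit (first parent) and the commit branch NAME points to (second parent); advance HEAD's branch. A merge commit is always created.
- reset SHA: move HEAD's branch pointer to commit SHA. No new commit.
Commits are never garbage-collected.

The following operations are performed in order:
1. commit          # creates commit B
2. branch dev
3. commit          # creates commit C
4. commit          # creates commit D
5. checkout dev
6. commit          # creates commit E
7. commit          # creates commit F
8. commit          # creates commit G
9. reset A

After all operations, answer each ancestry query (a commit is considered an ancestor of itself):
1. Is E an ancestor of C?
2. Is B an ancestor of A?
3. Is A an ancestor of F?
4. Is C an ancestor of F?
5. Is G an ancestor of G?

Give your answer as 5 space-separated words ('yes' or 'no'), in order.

After op 1 (commit): HEAD=main@B [main=B]
After op 2 (branch): HEAD=main@B [dev=B main=B]
After op 3 (commit): HEAD=main@C [dev=B main=C]
After op 4 (commit): HEAD=main@D [dev=B main=D]
After op 5 (checkout): HEAD=dev@B [dev=B main=D]
After op 6 (commit): HEAD=dev@E [dev=E main=D]
After op 7 (commit): HEAD=dev@F [dev=F main=D]
After op 8 (commit): HEAD=dev@G [dev=G main=D]
After op 9 (reset): HEAD=dev@A [dev=A main=D]
ancestors(C) = {A,B,C}; E in? no
ancestors(A) = {A}; B in? no
ancestors(F) = {A,B,E,F}; A in? yes
ancestors(F) = {A,B,E,F}; C in? no
ancestors(G) = {A,B,E,F,G}; G in? yes

Answer: no no yes no yes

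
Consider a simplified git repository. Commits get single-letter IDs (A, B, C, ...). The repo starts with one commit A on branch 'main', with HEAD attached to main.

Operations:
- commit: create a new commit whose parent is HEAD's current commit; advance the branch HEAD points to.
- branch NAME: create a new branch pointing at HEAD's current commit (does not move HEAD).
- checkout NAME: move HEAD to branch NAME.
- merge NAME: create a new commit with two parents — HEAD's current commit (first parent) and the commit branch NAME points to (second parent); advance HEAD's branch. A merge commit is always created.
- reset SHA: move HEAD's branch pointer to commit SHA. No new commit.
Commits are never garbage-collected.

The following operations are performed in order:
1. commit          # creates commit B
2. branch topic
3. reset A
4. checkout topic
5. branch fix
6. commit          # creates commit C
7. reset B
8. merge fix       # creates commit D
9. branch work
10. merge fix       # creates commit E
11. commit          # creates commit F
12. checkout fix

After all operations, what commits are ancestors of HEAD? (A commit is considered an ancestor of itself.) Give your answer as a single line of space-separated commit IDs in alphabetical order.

After op 1 (commit): HEAD=main@B [main=B]
After op 2 (branch): HEAD=main@B [main=B topic=B]
After op 3 (reset): HEAD=main@A [main=A topic=B]
After op 4 (checkout): HEAD=topic@B [main=A topic=B]
After op 5 (branch): HEAD=topic@B [fix=B main=A topic=B]
After op 6 (commit): HEAD=topic@C [fix=B main=A topic=C]
After op 7 (reset): HEAD=topic@B [fix=B main=A topic=B]
After op 8 (merge): HEAD=topic@D [fix=B main=A topic=D]
After op 9 (branch): HEAD=topic@D [fix=B main=A topic=D work=D]
After op 10 (merge): HEAD=topic@E [fix=B main=A topic=E work=D]
After op 11 (commit): HEAD=topic@F [fix=B main=A topic=F work=D]
After op 12 (checkout): HEAD=fix@B [fix=B main=A topic=F work=D]

Answer: A B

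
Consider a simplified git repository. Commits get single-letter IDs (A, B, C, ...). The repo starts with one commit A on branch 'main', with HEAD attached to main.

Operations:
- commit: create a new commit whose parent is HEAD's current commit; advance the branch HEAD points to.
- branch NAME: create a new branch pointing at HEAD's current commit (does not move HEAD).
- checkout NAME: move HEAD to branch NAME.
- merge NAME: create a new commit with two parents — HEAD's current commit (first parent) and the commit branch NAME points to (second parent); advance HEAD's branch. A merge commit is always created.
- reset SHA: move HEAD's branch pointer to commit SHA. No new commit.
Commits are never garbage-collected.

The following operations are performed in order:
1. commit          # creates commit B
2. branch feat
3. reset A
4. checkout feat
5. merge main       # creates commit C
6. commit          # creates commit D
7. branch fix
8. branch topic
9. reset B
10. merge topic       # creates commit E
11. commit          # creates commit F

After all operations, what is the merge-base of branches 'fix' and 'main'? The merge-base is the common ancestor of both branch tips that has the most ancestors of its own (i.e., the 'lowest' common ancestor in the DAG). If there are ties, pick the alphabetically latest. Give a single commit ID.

Answer: A

Derivation:
After op 1 (commit): HEAD=main@B [main=B]
After op 2 (branch): HEAD=main@B [feat=B main=B]
After op 3 (reset): HEAD=main@A [feat=B main=A]
After op 4 (checkout): HEAD=feat@B [feat=B main=A]
After op 5 (merge): HEAD=feat@C [feat=C main=A]
After op 6 (commit): HEAD=feat@D [feat=D main=A]
After op 7 (branch): HEAD=feat@D [feat=D fix=D main=A]
After op 8 (branch): HEAD=feat@D [feat=D fix=D main=A topic=D]
After op 9 (reset): HEAD=feat@B [feat=B fix=D main=A topic=D]
After op 10 (merge): HEAD=feat@E [feat=E fix=D main=A topic=D]
After op 11 (commit): HEAD=feat@F [feat=F fix=D main=A topic=D]
ancestors(fix=D): ['A', 'B', 'C', 'D']
ancestors(main=A): ['A']
common: ['A']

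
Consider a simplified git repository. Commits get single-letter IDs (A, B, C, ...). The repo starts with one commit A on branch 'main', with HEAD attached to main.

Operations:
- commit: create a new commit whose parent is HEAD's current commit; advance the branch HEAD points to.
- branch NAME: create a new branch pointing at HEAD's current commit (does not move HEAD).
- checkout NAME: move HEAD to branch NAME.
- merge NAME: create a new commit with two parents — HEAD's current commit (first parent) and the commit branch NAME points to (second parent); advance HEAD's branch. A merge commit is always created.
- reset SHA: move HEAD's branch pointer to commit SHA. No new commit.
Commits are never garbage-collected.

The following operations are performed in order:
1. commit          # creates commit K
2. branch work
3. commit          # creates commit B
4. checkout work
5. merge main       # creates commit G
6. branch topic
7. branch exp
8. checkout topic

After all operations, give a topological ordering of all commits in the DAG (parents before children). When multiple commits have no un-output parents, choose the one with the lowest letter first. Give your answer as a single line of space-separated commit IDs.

Answer: A K B G

Derivation:
After op 1 (commit): HEAD=main@K [main=K]
After op 2 (branch): HEAD=main@K [main=K work=K]
After op 3 (commit): HEAD=main@B [main=B work=K]
After op 4 (checkout): HEAD=work@K [main=B work=K]
After op 5 (merge): HEAD=work@G [main=B work=G]
After op 6 (branch): HEAD=work@G [main=B topic=G work=G]
After op 7 (branch): HEAD=work@G [exp=G main=B topic=G work=G]
After op 8 (checkout): HEAD=topic@G [exp=G main=B topic=G work=G]
commit A: parents=[]
commit B: parents=['K']
commit G: parents=['K', 'B']
commit K: parents=['A']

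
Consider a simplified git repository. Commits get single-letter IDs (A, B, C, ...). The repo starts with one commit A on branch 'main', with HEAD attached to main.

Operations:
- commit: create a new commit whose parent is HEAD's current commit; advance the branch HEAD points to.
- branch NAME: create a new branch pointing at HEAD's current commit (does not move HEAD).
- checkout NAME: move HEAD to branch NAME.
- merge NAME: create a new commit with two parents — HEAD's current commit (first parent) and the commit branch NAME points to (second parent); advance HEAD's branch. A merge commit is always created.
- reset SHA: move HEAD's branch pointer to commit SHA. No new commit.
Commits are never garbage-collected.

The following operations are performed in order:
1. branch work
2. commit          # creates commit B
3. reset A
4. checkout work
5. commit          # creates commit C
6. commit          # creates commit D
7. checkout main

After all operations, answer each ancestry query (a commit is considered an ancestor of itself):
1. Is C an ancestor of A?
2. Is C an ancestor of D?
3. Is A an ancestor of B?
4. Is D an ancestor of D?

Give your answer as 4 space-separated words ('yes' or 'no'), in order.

After op 1 (branch): HEAD=main@A [main=A work=A]
After op 2 (commit): HEAD=main@B [main=B work=A]
After op 3 (reset): HEAD=main@A [main=A work=A]
After op 4 (checkout): HEAD=work@A [main=A work=A]
After op 5 (commit): HEAD=work@C [main=A work=C]
After op 6 (commit): HEAD=work@D [main=A work=D]
After op 7 (checkout): HEAD=main@A [main=A work=D]
ancestors(A) = {A}; C in? no
ancestors(D) = {A,C,D}; C in? yes
ancestors(B) = {A,B}; A in? yes
ancestors(D) = {A,C,D}; D in? yes

Answer: no yes yes yes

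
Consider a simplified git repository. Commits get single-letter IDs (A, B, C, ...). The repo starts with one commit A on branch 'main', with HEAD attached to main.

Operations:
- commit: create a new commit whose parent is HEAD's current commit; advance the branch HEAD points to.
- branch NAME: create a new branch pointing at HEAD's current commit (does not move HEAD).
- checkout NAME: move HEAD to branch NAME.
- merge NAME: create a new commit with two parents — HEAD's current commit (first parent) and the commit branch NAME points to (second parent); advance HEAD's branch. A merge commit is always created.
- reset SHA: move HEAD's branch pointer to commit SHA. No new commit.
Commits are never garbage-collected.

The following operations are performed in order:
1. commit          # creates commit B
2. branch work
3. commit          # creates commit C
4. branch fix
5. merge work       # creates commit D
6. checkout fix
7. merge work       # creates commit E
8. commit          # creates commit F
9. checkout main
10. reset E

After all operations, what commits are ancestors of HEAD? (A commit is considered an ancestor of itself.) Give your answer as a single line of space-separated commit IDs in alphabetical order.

After op 1 (commit): HEAD=main@B [main=B]
After op 2 (branch): HEAD=main@B [main=B work=B]
After op 3 (commit): HEAD=main@C [main=C work=B]
After op 4 (branch): HEAD=main@C [fix=C main=C work=B]
After op 5 (merge): HEAD=main@D [fix=C main=D work=B]
After op 6 (checkout): HEAD=fix@C [fix=C main=D work=B]
After op 7 (merge): HEAD=fix@E [fix=E main=D work=B]
After op 8 (commit): HEAD=fix@F [fix=F main=D work=B]
After op 9 (checkout): HEAD=main@D [fix=F main=D work=B]
After op 10 (reset): HEAD=main@E [fix=F main=E work=B]

Answer: A B C E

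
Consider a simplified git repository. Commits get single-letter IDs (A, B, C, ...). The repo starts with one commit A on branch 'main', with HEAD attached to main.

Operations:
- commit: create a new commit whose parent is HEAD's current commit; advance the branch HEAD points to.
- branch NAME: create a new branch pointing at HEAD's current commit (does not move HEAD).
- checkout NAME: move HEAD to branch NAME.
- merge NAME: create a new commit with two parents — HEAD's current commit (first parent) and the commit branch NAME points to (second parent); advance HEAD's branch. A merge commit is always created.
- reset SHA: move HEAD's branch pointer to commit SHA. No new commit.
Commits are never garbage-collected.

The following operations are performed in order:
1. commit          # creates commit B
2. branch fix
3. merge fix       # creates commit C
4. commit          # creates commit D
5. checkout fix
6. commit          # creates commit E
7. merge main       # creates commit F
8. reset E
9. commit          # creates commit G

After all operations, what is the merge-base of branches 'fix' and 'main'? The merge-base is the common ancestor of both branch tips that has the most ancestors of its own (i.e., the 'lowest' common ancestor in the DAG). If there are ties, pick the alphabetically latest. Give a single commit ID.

After op 1 (commit): HEAD=main@B [main=B]
After op 2 (branch): HEAD=main@B [fix=B main=B]
After op 3 (merge): HEAD=main@C [fix=B main=C]
After op 4 (commit): HEAD=main@D [fix=B main=D]
After op 5 (checkout): HEAD=fix@B [fix=B main=D]
After op 6 (commit): HEAD=fix@E [fix=E main=D]
After op 7 (merge): HEAD=fix@F [fix=F main=D]
After op 8 (reset): HEAD=fix@E [fix=E main=D]
After op 9 (commit): HEAD=fix@G [fix=G main=D]
ancestors(fix=G): ['A', 'B', 'E', 'G']
ancestors(main=D): ['A', 'B', 'C', 'D']
common: ['A', 'B']

Answer: B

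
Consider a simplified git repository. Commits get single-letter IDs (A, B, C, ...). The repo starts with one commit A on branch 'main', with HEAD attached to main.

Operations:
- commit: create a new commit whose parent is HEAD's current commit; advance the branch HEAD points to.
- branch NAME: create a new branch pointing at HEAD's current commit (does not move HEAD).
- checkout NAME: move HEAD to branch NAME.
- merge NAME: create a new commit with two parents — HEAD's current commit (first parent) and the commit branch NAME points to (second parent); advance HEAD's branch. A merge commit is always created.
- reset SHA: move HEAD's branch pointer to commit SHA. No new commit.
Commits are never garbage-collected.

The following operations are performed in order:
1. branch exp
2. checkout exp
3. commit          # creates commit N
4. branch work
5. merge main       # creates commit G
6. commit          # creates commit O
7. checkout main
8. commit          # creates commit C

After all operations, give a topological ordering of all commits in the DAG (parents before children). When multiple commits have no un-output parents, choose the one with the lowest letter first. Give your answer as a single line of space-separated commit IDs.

After op 1 (branch): HEAD=main@A [exp=A main=A]
After op 2 (checkout): HEAD=exp@A [exp=A main=A]
After op 3 (commit): HEAD=exp@N [exp=N main=A]
After op 4 (branch): HEAD=exp@N [exp=N main=A work=N]
After op 5 (merge): HEAD=exp@G [exp=G main=A work=N]
After op 6 (commit): HEAD=exp@O [exp=O main=A work=N]
After op 7 (checkout): HEAD=main@A [exp=O main=A work=N]
After op 8 (commit): HEAD=main@C [exp=O main=C work=N]
commit A: parents=[]
commit C: parents=['A']
commit G: parents=['N', 'A']
commit N: parents=['A']
commit O: parents=['G']

Answer: A C N G O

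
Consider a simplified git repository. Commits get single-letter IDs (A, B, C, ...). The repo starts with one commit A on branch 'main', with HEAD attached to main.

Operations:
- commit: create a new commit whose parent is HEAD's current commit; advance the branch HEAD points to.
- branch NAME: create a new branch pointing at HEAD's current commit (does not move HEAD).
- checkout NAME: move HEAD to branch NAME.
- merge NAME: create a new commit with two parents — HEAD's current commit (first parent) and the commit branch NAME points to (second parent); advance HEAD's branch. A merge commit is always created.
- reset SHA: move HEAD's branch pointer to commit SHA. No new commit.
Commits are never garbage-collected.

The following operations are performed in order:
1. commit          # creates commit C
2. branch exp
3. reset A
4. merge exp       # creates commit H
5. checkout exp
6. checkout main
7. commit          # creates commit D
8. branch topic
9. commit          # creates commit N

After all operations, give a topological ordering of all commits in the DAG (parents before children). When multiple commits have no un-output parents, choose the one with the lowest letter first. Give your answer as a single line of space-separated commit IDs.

After op 1 (commit): HEAD=main@C [main=C]
After op 2 (branch): HEAD=main@C [exp=C main=C]
After op 3 (reset): HEAD=main@A [exp=C main=A]
After op 4 (merge): HEAD=main@H [exp=C main=H]
After op 5 (checkout): HEAD=exp@C [exp=C main=H]
After op 6 (checkout): HEAD=main@H [exp=C main=H]
After op 7 (commit): HEAD=main@D [exp=C main=D]
After op 8 (branch): HEAD=main@D [exp=C main=D topic=D]
After op 9 (commit): HEAD=main@N [exp=C main=N topic=D]
commit A: parents=[]
commit C: parents=['A']
commit D: parents=['H']
commit H: parents=['A', 'C']
commit N: parents=['D']

Answer: A C H D N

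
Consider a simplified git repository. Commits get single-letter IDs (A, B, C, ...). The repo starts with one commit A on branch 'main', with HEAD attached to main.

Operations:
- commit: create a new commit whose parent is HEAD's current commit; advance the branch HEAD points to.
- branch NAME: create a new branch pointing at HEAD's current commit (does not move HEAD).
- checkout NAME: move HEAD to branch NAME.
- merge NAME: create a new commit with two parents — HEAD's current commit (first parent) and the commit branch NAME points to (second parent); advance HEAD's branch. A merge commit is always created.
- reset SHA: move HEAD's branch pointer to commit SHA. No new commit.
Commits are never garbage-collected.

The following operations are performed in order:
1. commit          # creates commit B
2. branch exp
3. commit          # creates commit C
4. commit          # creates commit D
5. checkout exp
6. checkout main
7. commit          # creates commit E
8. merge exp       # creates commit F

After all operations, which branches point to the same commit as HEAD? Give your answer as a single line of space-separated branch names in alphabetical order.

After op 1 (commit): HEAD=main@B [main=B]
After op 2 (branch): HEAD=main@B [exp=B main=B]
After op 3 (commit): HEAD=main@C [exp=B main=C]
After op 4 (commit): HEAD=main@D [exp=B main=D]
After op 5 (checkout): HEAD=exp@B [exp=B main=D]
After op 6 (checkout): HEAD=main@D [exp=B main=D]
After op 7 (commit): HEAD=main@E [exp=B main=E]
After op 8 (merge): HEAD=main@F [exp=B main=F]

Answer: main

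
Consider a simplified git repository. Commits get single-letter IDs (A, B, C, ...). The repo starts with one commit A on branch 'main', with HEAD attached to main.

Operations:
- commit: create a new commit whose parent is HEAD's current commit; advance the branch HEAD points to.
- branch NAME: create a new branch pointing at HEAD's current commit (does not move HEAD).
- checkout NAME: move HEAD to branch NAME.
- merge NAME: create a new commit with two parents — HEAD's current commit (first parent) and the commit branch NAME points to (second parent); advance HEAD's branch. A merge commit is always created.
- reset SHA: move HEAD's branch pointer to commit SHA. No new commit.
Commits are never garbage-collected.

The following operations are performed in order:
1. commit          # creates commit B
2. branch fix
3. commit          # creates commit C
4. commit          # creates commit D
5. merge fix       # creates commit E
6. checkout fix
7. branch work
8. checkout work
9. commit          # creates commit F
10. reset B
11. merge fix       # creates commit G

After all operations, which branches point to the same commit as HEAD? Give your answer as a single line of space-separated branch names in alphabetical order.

After op 1 (commit): HEAD=main@B [main=B]
After op 2 (branch): HEAD=main@B [fix=B main=B]
After op 3 (commit): HEAD=main@C [fix=B main=C]
After op 4 (commit): HEAD=main@D [fix=B main=D]
After op 5 (merge): HEAD=main@E [fix=B main=E]
After op 6 (checkout): HEAD=fix@B [fix=B main=E]
After op 7 (branch): HEAD=fix@B [fix=B main=E work=B]
After op 8 (checkout): HEAD=work@B [fix=B main=E work=B]
After op 9 (commit): HEAD=work@F [fix=B main=E work=F]
After op 10 (reset): HEAD=work@B [fix=B main=E work=B]
After op 11 (merge): HEAD=work@G [fix=B main=E work=G]

Answer: work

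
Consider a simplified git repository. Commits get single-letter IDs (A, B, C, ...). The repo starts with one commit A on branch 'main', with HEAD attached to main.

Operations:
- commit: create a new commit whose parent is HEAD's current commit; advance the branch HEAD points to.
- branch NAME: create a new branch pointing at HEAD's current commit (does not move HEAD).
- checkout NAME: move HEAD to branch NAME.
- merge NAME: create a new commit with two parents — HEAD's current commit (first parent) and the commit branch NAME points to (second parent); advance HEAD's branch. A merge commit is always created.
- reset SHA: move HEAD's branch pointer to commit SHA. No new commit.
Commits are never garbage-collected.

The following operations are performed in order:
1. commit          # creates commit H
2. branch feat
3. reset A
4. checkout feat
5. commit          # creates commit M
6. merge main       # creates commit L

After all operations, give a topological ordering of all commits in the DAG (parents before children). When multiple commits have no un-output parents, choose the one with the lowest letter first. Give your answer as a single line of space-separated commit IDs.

After op 1 (commit): HEAD=main@H [main=H]
After op 2 (branch): HEAD=main@H [feat=H main=H]
After op 3 (reset): HEAD=main@A [feat=H main=A]
After op 4 (checkout): HEAD=feat@H [feat=H main=A]
After op 5 (commit): HEAD=feat@M [feat=M main=A]
After op 6 (merge): HEAD=feat@L [feat=L main=A]
commit A: parents=[]
commit H: parents=['A']
commit L: parents=['M', 'A']
commit M: parents=['H']

Answer: A H M L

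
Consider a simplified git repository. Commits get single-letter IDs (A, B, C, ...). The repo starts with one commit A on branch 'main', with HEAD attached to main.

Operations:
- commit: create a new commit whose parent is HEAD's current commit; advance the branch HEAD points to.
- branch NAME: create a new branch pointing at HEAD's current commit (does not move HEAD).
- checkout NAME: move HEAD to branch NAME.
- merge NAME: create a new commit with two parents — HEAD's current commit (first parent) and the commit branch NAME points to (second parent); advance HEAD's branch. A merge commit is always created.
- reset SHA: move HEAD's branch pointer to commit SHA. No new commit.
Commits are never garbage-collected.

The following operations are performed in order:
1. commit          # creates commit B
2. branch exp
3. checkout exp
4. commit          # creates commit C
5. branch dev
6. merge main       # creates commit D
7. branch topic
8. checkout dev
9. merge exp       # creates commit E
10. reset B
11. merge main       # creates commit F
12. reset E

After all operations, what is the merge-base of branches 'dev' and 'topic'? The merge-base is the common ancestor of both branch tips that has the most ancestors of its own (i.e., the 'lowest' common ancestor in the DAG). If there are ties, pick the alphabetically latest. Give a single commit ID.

After op 1 (commit): HEAD=main@B [main=B]
After op 2 (branch): HEAD=main@B [exp=B main=B]
After op 3 (checkout): HEAD=exp@B [exp=B main=B]
After op 4 (commit): HEAD=exp@C [exp=C main=B]
After op 5 (branch): HEAD=exp@C [dev=C exp=C main=B]
After op 6 (merge): HEAD=exp@D [dev=C exp=D main=B]
After op 7 (branch): HEAD=exp@D [dev=C exp=D main=B topic=D]
After op 8 (checkout): HEAD=dev@C [dev=C exp=D main=B topic=D]
After op 9 (merge): HEAD=dev@E [dev=E exp=D main=B topic=D]
After op 10 (reset): HEAD=dev@B [dev=B exp=D main=B topic=D]
After op 11 (merge): HEAD=dev@F [dev=F exp=D main=B topic=D]
After op 12 (reset): HEAD=dev@E [dev=E exp=D main=B topic=D]
ancestors(dev=E): ['A', 'B', 'C', 'D', 'E']
ancestors(topic=D): ['A', 'B', 'C', 'D']
common: ['A', 'B', 'C', 'D']

Answer: D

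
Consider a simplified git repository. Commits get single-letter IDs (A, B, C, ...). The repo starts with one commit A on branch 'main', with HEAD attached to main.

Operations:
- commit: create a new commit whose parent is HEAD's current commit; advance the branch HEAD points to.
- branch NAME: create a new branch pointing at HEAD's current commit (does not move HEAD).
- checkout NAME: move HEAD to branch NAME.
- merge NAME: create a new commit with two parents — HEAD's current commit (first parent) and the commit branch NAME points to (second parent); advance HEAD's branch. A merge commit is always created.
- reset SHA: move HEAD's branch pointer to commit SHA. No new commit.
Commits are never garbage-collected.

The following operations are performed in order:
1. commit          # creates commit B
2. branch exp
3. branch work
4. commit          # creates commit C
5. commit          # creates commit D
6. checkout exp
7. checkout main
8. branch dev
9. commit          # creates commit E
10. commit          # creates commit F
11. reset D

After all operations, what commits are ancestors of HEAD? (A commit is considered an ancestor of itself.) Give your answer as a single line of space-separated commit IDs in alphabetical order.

Answer: A B C D

Derivation:
After op 1 (commit): HEAD=main@B [main=B]
After op 2 (branch): HEAD=main@B [exp=B main=B]
After op 3 (branch): HEAD=main@B [exp=B main=B work=B]
After op 4 (commit): HEAD=main@C [exp=B main=C work=B]
After op 5 (commit): HEAD=main@D [exp=B main=D work=B]
After op 6 (checkout): HEAD=exp@B [exp=B main=D work=B]
After op 7 (checkout): HEAD=main@D [exp=B main=D work=B]
After op 8 (branch): HEAD=main@D [dev=D exp=B main=D work=B]
After op 9 (commit): HEAD=main@E [dev=D exp=B main=E work=B]
After op 10 (commit): HEAD=main@F [dev=D exp=B main=F work=B]
After op 11 (reset): HEAD=main@D [dev=D exp=B main=D work=B]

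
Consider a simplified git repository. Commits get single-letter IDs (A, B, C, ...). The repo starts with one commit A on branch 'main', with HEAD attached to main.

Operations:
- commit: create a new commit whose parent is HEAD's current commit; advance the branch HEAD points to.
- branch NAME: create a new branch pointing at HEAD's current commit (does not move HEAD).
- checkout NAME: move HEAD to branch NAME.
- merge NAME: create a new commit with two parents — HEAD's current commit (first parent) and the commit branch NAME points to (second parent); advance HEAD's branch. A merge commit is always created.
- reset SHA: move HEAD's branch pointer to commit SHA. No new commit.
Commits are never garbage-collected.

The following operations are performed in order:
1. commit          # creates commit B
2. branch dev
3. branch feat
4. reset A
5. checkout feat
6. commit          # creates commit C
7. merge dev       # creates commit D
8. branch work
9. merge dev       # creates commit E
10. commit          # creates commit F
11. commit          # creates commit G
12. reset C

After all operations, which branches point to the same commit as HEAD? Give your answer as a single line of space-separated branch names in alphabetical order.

Answer: feat

Derivation:
After op 1 (commit): HEAD=main@B [main=B]
After op 2 (branch): HEAD=main@B [dev=B main=B]
After op 3 (branch): HEAD=main@B [dev=B feat=B main=B]
After op 4 (reset): HEAD=main@A [dev=B feat=B main=A]
After op 5 (checkout): HEAD=feat@B [dev=B feat=B main=A]
After op 6 (commit): HEAD=feat@C [dev=B feat=C main=A]
After op 7 (merge): HEAD=feat@D [dev=B feat=D main=A]
After op 8 (branch): HEAD=feat@D [dev=B feat=D main=A work=D]
After op 9 (merge): HEAD=feat@E [dev=B feat=E main=A work=D]
After op 10 (commit): HEAD=feat@F [dev=B feat=F main=A work=D]
After op 11 (commit): HEAD=feat@G [dev=B feat=G main=A work=D]
After op 12 (reset): HEAD=feat@C [dev=B feat=C main=A work=D]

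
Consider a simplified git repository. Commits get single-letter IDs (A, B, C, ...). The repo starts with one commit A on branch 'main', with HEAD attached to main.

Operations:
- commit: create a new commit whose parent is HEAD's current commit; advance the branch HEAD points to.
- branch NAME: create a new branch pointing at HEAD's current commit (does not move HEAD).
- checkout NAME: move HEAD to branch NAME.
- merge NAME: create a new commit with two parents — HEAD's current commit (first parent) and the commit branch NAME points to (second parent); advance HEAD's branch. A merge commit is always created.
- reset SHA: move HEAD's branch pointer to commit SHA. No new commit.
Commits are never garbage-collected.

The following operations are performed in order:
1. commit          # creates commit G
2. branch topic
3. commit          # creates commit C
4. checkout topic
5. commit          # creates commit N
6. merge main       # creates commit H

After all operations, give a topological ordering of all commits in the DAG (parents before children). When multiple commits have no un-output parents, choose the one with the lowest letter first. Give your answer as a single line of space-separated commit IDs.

After op 1 (commit): HEAD=main@G [main=G]
After op 2 (branch): HEAD=main@G [main=G topic=G]
After op 3 (commit): HEAD=main@C [main=C topic=G]
After op 4 (checkout): HEAD=topic@G [main=C topic=G]
After op 5 (commit): HEAD=topic@N [main=C topic=N]
After op 6 (merge): HEAD=topic@H [main=C topic=H]
commit A: parents=[]
commit C: parents=['G']
commit G: parents=['A']
commit H: parents=['N', 'C']
commit N: parents=['G']

Answer: A G C N H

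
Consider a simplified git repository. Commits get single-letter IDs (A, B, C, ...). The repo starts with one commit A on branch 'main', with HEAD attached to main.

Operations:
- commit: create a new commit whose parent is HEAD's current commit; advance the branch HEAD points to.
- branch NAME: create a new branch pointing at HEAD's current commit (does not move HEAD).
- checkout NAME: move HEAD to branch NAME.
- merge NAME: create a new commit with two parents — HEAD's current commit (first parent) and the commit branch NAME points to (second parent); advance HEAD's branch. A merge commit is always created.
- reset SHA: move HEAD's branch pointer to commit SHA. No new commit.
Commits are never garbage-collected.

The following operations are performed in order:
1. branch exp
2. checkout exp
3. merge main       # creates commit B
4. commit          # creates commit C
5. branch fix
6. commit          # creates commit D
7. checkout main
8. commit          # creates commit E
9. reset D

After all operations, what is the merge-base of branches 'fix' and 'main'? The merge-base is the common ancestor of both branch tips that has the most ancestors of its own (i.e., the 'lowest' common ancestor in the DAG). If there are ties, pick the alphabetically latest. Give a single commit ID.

Answer: C

Derivation:
After op 1 (branch): HEAD=main@A [exp=A main=A]
After op 2 (checkout): HEAD=exp@A [exp=A main=A]
After op 3 (merge): HEAD=exp@B [exp=B main=A]
After op 4 (commit): HEAD=exp@C [exp=C main=A]
After op 5 (branch): HEAD=exp@C [exp=C fix=C main=A]
After op 6 (commit): HEAD=exp@D [exp=D fix=C main=A]
After op 7 (checkout): HEAD=main@A [exp=D fix=C main=A]
After op 8 (commit): HEAD=main@E [exp=D fix=C main=E]
After op 9 (reset): HEAD=main@D [exp=D fix=C main=D]
ancestors(fix=C): ['A', 'B', 'C']
ancestors(main=D): ['A', 'B', 'C', 'D']
common: ['A', 'B', 'C']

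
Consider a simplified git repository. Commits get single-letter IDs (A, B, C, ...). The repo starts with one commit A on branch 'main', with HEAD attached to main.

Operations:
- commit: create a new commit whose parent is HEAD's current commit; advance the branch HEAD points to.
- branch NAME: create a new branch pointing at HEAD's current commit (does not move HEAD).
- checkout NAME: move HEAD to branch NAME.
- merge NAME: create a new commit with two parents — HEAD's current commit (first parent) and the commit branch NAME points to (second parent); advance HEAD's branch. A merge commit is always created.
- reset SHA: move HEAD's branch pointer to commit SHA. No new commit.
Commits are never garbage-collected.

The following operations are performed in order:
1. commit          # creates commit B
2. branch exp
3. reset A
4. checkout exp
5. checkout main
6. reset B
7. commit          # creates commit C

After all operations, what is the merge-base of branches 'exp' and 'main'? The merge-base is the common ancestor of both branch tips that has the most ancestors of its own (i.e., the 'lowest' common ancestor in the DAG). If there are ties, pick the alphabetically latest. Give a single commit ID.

Answer: B

Derivation:
After op 1 (commit): HEAD=main@B [main=B]
After op 2 (branch): HEAD=main@B [exp=B main=B]
After op 3 (reset): HEAD=main@A [exp=B main=A]
After op 4 (checkout): HEAD=exp@B [exp=B main=A]
After op 5 (checkout): HEAD=main@A [exp=B main=A]
After op 6 (reset): HEAD=main@B [exp=B main=B]
After op 7 (commit): HEAD=main@C [exp=B main=C]
ancestors(exp=B): ['A', 'B']
ancestors(main=C): ['A', 'B', 'C']
common: ['A', 'B']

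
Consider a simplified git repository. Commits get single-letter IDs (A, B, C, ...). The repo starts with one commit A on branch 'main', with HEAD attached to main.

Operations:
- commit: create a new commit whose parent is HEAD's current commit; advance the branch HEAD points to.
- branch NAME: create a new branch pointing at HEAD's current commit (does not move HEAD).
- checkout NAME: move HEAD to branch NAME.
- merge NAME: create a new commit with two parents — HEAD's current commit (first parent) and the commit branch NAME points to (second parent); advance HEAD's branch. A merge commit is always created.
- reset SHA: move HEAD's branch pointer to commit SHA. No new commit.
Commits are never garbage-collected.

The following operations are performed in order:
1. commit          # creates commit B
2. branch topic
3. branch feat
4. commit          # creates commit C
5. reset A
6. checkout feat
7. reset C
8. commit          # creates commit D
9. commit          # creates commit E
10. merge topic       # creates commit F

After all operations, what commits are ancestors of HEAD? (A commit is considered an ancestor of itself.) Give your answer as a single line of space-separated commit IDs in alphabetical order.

Answer: A B C D E F

Derivation:
After op 1 (commit): HEAD=main@B [main=B]
After op 2 (branch): HEAD=main@B [main=B topic=B]
After op 3 (branch): HEAD=main@B [feat=B main=B topic=B]
After op 4 (commit): HEAD=main@C [feat=B main=C topic=B]
After op 5 (reset): HEAD=main@A [feat=B main=A topic=B]
After op 6 (checkout): HEAD=feat@B [feat=B main=A topic=B]
After op 7 (reset): HEAD=feat@C [feat=C main=A topic=B]
After op 8 (commit): HEAD=feat@D [feat=D main=A topic=B]
After op 9 (commit): HEAD=feat@E [feat=E main=A topic=B]
After op 10 (merge): HEAD=feat@F [feat=F main=A topic=B]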